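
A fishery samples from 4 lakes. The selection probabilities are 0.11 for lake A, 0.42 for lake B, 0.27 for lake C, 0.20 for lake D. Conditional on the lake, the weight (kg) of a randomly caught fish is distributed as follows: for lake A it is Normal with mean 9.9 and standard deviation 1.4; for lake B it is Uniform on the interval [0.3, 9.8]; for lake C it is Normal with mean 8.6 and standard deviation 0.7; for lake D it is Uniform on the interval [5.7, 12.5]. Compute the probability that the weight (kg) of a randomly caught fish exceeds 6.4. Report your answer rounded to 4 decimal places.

Conditional on each lake, P(X > 6.4): A: 0.99379; B: 0.357895; C: 0.999163; D: 0.897059.
By total probability, P(X > 6.4) = 0.11·0.99379 + 0.42·0.357895 + 0.27·0.999163 + 0.2·0.897059 = 0.708819.

0.7088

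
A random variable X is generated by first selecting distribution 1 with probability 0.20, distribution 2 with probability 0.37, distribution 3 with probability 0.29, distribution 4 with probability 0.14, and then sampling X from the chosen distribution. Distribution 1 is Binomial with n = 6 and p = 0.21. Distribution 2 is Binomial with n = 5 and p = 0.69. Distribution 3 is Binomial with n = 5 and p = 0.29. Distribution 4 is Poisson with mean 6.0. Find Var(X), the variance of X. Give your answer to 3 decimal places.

Per component, 1: μ=1.26, E[X²]=2.583; 2: μ=3.45, E[X²]=12.972; 3: μ=1.45, E[X²]=3.132; 4: μ=6, E[X²]=42.
E[X] = 0.2·1.26 + 0.37·3.45 + 0.29·1.45 + 0.14·6 = 2.789.
E[X²] = 0.2·2.583 + 0.37·12.972 + 0.29·3.132 + 0.14·42 = 12.1045.
Var(X) = E[X²] − (E[X])² = 12.1045 − 7.77852 = 4.326.

4.326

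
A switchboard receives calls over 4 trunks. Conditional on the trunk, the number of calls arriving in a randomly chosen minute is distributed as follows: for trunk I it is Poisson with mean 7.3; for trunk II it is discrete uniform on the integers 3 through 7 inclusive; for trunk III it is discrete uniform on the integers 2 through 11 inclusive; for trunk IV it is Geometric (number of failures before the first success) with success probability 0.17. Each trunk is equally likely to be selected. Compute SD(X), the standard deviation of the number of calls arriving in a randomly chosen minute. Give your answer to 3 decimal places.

Per component, I: μ=7.3, E[X²]=60.59; II: μ=5, E[X²]=27; III: μ=6.5, E[X²]=50.5; IV: μ=4.88235, E[X²]=52.5571.
E[X] = 0.25·7.3 + 0.25·5 + 0.25·6.5 + 0.25·4.88235 = 5.92059.
E[X²] = 0.25·60.59 + 0.25·27 + 0.25·50.5 + 0.25·52.5571 = 47.6618.
Var(X) = E[X²] − (E[X])² = 47.6618 − 35.0534 = 12.6084.
SD(X) = √12.6084 = 3.55083.

3.551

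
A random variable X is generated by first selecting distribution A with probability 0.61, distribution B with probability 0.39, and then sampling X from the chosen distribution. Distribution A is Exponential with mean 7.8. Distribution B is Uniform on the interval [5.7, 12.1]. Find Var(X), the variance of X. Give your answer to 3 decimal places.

Per component, A: μ=7.8, E[X²]=121.68; B: μ=8.9, E[X²]=82.6233.
E[X] = 0.61·7.8 + 0.39·8.9 = 8.229.
E[X²] = 0.61·121.68 + 0.39·82.6233 = 106.448.
Var(X) = E[X²] − (E[X])² = 106.448 − 67.7164 = 38.7315.

38.731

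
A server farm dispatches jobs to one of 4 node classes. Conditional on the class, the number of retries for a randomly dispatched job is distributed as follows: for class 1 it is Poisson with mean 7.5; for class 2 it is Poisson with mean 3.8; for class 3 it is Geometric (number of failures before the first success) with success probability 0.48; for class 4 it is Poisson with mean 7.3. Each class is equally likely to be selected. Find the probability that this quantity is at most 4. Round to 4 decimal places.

Conditional on each class, P(X ≤ 4): 1: 0.132062; 2: 0.667844; 3: 0.96198; 4: 0.14734.
By total probability, P(X ≤ 4) = 0.25·0.132062 + 0.25·0.667844 + 0.25·0.96198 + 0.25·0.14734 = 0.477306.

0.4773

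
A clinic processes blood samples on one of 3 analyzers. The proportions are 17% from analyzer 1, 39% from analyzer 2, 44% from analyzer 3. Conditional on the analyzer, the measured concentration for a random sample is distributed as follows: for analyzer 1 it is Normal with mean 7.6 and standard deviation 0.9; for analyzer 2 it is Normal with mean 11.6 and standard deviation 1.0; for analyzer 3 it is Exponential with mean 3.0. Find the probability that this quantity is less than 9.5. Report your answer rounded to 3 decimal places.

Conditional on each analyzer, P(X < 9.5): 1: 0.982619; 2: 0.0178644; 3: 0.957856.
By total probability, P(X < 9.5) = 0.17·0.982619 + 0.39·0.0178644 + 0.44·0.957856 = 0.595469.

0.595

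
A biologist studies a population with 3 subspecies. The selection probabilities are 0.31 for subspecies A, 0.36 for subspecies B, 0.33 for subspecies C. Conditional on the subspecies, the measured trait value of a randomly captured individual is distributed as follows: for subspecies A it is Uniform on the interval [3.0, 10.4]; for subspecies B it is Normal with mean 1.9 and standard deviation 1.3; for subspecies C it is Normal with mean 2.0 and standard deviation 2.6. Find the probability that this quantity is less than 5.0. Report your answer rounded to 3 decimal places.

0.730

Conditional on each subspecies, P(X < 5.0): A: 0.27027; B: 0.991452; C: 0.875718.
By total probability, P(X < 5.0) = 0.31·0.27027 + 0.36·0.991452 + 0.33·0.875718 = 0.729693.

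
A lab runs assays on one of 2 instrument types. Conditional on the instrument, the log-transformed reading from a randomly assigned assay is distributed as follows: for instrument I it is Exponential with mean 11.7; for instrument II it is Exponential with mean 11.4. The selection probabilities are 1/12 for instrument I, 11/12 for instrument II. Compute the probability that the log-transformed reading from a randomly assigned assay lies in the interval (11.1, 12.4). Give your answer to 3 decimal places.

Conditional on each instrument, P(11.1 < X < 12.4): I: 0.0407221; II: 0.0407048.
By total probability, P(11.1 < X < 12.4) = 0.0833333·0.0407221 + 0.916667·0.0407048 = 0.0407063.

0.041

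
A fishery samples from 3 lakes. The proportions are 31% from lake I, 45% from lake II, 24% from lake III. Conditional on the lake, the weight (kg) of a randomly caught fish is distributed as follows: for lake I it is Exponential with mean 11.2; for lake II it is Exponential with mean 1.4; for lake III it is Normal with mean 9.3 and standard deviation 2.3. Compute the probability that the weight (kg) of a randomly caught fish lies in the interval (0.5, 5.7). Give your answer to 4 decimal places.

0.4314

Conditional on each lake, P(0.5 < X < 5.7): I: 0.3552; II: 0.68262; III: 0.0587009.
By total probability, P(0.5 < X < 5.7) = 0.31·0.3552 + 0.45·0.68262 + 0.24·0.0587009 = 0.431379.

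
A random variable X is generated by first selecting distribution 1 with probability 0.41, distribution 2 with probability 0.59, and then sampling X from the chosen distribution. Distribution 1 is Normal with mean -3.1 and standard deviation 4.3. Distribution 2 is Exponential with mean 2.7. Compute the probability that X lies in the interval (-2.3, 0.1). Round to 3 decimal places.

0.103

Conditional on each component, P(-2.3 < X < 0.1): 1: 0.197822; 2: 0.0363596.
By total probability, P(-2.3 < X < 0.1) = 0.41·0.197822 + 0.59·0.0363596 = 0.102559.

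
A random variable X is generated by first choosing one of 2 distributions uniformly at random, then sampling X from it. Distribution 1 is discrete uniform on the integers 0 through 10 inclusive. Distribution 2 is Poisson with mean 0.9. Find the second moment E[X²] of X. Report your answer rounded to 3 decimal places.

18.355

For each component E[X²] = Var + (mean)², giving 1: 35; 2: 1.71.
Overall E[X²] = 0.5·35 + 0.5·1.71 = 18.355.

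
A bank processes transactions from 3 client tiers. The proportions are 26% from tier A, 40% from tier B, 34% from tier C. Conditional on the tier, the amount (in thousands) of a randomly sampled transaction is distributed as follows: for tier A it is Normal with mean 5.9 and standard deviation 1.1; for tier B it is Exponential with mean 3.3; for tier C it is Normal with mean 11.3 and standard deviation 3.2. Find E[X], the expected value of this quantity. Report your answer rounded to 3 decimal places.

6.696

Component means — A: 5.9; B: 3.3; C: 11.3.
E[X] = 0.26·5.9 + 0.4·3.3 + 0.34·11.3 = 6.696.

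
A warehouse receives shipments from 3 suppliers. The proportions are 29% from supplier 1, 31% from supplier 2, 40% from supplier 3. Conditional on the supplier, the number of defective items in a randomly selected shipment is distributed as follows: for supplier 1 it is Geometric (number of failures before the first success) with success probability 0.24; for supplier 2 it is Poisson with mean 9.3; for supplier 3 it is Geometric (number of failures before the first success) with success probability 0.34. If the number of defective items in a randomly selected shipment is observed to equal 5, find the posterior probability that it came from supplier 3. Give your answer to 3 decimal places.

0.333

Likelihoods P(X=5 | ·): 1: 0.0608526; 2: 0.0530023; 3: 0.0425793.
Posterior ∝ prior × likelihood. Numerator for 3: 0.4·0.0425793 = 0.0170317.
Normalizing constant: 0.29·0.0608526 + 0.31·0.0530023 + 0.4·0.0425793 = 0.0511097.
P(3 | observation) = 0.0170317 / 0.0511097 = 0.333239.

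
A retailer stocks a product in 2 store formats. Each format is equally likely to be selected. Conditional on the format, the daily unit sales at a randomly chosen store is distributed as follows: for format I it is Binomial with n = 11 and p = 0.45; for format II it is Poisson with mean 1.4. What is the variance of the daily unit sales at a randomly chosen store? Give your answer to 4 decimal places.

5.2119

Per component, I: μ=4.95, E[X²]=27.225; II: μ=1.4, E[X²]=3.36.
E[X] = 0.5·4.95 + 0.5·1.4 = 3.175.
E[X²] = 0.5·27.225 + 0.5·3.36 = 15.2925.
Var(X) = E[X²] − (E[X])² = 15.2925 − 10.0806 = 5.21188.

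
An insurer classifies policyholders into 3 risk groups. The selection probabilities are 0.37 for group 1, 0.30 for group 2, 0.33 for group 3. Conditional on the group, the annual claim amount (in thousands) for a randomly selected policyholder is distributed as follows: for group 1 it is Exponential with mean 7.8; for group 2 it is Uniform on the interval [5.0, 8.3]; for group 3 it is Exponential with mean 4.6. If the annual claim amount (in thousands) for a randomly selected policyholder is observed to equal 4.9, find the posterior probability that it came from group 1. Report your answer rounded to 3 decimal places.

Likelihoods f(4.9 | ·): 1: 0.0684037; 2: 0; 3: 0.0749245.
Posterior ∝ prior × likelihood. Numerator for 1: 0.37·0.0684037 = 0.0253094.
Normalizing constant: 0.37·0.0684037 + 0.3·0 + 0.33·0.0749245 = 0.0500345.
P(1 | observation) = 0.0253094 / 0.0500345 = 0.505839.

0.506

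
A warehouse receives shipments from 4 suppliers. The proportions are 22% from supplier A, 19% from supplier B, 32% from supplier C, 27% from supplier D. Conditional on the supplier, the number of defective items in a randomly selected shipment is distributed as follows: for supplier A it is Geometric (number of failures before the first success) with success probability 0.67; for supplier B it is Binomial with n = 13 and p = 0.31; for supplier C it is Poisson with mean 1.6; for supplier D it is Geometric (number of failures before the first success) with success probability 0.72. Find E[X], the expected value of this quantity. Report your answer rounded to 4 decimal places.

Component means — A: 0.492537; B: 4.03; C: 1.6; D: 0.388889.
E[X] = 0.22·0.492537 + 0.19·4.03 + 0.32·1.6 + 0.27·0.388889 = 1.49106.

1.4911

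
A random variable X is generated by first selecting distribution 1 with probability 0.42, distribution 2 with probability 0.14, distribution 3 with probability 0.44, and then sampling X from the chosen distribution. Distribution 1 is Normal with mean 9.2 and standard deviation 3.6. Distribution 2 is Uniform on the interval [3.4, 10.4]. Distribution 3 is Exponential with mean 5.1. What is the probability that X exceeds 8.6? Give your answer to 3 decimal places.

Conditional on each component, P(X > 8.6): 1: 0.566184; 2: 0.257143; 3: 0.185208.
By total probability, P(X > 8.6) = 0.42·0.566184 + 0.14·0.257143 + 0.44·0.185208 = 0.355289.

0.355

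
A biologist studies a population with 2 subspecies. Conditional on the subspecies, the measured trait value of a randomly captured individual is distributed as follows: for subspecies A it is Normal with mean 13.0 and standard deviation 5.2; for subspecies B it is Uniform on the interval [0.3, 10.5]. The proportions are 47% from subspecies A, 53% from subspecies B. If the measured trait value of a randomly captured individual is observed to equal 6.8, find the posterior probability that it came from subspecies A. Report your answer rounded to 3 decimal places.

0.254

Likelihoods f(6.8 | ·): A: 0.0376887; B: 0.0980392.
Posterior ∝ prior × likelihood. Numerator for A: 0.47·0.0376887 = 0.0177137.
Normalizing constant: 0.47·0.0376887 + 0.53·0.0980392 = 0.0696745.
P(A | observation) = 0.0177137 / 0.0696745 = 0.254235.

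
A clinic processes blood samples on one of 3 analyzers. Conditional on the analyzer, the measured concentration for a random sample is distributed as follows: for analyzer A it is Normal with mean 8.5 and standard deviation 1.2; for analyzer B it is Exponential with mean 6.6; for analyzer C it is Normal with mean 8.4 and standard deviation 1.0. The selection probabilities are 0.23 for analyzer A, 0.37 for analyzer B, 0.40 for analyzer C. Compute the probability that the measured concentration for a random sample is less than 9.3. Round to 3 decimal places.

Conditional on each analyzer, P(X < 9.3): A: 0.747507; B: 0.755635; C: 0.81594.
By total probability, P(X < 9.3) = 0.23·0.747507 + 0.37·0.755635 + 0.4·0.81594 = 0.777887.

0.778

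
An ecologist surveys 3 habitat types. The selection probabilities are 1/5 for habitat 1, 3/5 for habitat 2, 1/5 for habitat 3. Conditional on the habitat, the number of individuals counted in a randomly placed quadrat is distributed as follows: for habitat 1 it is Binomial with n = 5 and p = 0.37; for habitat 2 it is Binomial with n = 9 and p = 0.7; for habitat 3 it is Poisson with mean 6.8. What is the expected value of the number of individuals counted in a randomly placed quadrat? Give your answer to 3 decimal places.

5.510

Component means — 1: 1.85; 2: 6.3; 3: 6.8.
E[X] = 0.2·1.85 + 0.6·6.3 + 0.2·6.8 = 5.51.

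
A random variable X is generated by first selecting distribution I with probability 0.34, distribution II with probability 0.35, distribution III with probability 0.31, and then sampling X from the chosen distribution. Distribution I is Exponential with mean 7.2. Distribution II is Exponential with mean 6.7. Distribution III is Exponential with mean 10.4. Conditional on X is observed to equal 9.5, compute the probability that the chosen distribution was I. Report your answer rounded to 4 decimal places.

0.3390

Likelihoods f(9.5 | ·): I: 0.0371227; II: 0.0361522; III: 0.0385705.
Posterior ∝ prior × likelihood. Numerator for I: 0.34·0.0371227 = 0.0126217.
Normalizing constant: 0.34·0.0371227 + 0.35·0.0361522 + 0.31·0.0385705 = 0.0372319.
P(I | observation) = 0.0126217 / 0.0372319 = 0.339004.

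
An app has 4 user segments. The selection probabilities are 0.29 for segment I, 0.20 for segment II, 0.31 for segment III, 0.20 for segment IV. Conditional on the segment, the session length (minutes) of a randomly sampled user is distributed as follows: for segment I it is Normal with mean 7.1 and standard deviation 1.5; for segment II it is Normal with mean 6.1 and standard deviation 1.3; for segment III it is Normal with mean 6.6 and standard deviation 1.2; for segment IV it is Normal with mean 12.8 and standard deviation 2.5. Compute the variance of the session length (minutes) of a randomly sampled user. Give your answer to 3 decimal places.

8.846

Per component, I: μ=7.1, E[X²]=52.66; II: μ=6.1, E[X²]=38.9; III: μ=6.6, E[X²]=45; IV: μ=12.8, E[X²]=170.09.
E[X] = 0.29·7.1 + 0.2·6.1 + 0.31·6.6 + 0.2·12.8 = 7.885.
E[X²] = 0.29·52.66 + 0.2·38.9 + 0.31·45 + 0.2·170.09 = 71.0194.
Var(X) = E[X²] − (E[X])² = 71.0194 − 62.1732 = 8.84618.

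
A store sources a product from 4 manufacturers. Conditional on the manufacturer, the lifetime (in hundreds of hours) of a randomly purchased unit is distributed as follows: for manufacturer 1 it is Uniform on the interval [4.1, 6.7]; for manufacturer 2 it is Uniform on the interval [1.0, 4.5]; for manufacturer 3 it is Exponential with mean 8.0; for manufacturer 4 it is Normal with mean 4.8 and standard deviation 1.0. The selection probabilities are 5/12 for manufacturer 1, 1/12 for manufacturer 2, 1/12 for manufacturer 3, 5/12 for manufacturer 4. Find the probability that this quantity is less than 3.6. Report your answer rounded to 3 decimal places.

Conditional on each manufacturer, P(X < 3.6): 1: 0; 2: 0.742857; 3: 0.362372; 4: 0.11507.
By total probability, P(X < 3.6) = 0.416667·0 + 0.0833333·0.742857 + 0.0833333·0.362372 + 0.416667·0.11507 = 0.140048.

0.140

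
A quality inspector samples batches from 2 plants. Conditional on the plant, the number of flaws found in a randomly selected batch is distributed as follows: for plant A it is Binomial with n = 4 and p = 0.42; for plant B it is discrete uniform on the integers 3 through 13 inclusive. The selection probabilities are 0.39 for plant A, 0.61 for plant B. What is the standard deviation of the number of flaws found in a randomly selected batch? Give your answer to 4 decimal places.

3.9978

Per component, A: μ=1.68, E[X²]=3.7968; B: μ=8, E[X²]=74.
E[X] = 0.39·1.68 + 0.61·8 = 5.5352.
E[X²] = 0.39·3.7968 + 0.61·74 = 46.6208.
Var(X) = E[X²] − (E[X])² = 46.6208 − 30.6384 = 15.9823.
SD(X) = √15.9823 = 3.99779.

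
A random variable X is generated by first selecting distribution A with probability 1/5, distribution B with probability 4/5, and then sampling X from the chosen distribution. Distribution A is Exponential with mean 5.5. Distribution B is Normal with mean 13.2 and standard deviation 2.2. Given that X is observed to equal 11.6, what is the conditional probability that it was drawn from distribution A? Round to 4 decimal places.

Likelihoods f(11.6 | ·): A: 0.0220633; B: 0.139198.
Posterior ∝ prior × likelihood. Numerator for A: 0.2·0.0220633 = 0.00441266.
Normalizing constant: 0.2·0.0220633 + 0.8·0.139198 = 0.115771.
P(A | observation) = 0.00441266 / 0.115771 = 0.0381155.

0.0381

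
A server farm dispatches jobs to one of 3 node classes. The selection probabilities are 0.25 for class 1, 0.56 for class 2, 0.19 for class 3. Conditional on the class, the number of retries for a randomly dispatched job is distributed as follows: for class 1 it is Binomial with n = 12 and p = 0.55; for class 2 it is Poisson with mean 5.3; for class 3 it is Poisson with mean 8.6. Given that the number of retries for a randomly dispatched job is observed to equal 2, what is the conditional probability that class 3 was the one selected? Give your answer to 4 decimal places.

Likelihoods P(X=2 | ·): 1: 0.00679821; 2: 0.0701069; 3: 0.00680823.
Posterior ∝ prior × likelihood. Numerator for 3: 0.19·0.00680823 = 0.00129356.
Normalizing constant: 0.25·0.00679821 + 0.56·0.0701069 + 0.19·0.00680823 = 0.042253.
P(3 | observation) = 0.00129356 / 0.042253 = 0.0306147.

0.0306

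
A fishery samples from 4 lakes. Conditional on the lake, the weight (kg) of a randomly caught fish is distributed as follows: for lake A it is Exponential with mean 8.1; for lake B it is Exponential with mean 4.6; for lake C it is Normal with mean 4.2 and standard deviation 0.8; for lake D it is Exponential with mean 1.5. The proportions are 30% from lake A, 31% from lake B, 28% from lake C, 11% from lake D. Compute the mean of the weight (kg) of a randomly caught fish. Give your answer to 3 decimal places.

5.197

Component means — A: 8.1; B: 4.6; C: 4.2; D: 1.5.
E[X] = 0.3·8.1 + 0.31·4.6 + 0.28·4.2 + 0.11·1.5 = 5.197.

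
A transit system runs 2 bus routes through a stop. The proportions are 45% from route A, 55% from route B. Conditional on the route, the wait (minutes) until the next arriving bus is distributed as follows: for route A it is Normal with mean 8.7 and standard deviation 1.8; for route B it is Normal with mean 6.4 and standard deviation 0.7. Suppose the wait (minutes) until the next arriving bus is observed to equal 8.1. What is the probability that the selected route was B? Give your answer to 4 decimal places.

0.1483

Likelihoods f(8.1 | ·): A: 0.209657; B: 0.0298598.
Posterior ∝ prior × likelihood. Numerator for B: 0.55·0.0298598 = 0.0164229.
Normalizing constant: 0.45·0.209657 + 0.55·0.0298598 = 0.110769.
P(B | observation) = 0.0164229 / 0.110769 = 0.148263.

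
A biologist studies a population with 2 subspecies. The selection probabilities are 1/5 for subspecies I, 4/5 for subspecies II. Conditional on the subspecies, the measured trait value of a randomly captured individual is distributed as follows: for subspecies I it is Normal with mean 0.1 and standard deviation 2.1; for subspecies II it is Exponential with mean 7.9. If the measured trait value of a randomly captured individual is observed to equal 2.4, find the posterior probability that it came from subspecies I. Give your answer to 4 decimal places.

Likelihoods f(2.4 | ·): I: 0.104283; II: 0.093419.
Posterior ∝ prior × likelihood. Numerator for I: 0.2·0.104283 = 0.0208566.
Normalizing constant: 0.2·0.104283 + 0.8·0.093419 = 0.0955918.
P(I | observation) = 0.0208566 / 0.0955918 = 0.218184.

0.2182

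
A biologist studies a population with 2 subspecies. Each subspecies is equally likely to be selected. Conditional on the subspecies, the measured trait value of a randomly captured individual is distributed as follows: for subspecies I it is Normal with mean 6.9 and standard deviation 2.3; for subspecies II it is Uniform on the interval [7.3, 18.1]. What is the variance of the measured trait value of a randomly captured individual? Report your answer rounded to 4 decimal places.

15.9150

Per component, I: μ=6.9, E[X²]=52.9; II: μ=12.7, E[X²]=171.01.
E[X] = 0.5·6.9 + 0.5·12.7 = 9.8.
E[X²] = 0.5·52.9 + 0.5·171.01 = 111.955.
Var(X) = E[X²] − (E[X])² = 111.955 − 96.04 = 15.915.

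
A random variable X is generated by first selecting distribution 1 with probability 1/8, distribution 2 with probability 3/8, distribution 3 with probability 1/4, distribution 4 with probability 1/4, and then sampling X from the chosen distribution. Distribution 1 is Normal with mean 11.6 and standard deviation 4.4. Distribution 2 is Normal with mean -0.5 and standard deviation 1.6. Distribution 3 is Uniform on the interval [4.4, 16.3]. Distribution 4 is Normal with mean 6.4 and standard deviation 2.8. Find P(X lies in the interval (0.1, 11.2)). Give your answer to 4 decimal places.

0.5691

Conditional on each component, P(0.1 < X < 11.2): 1: 0.459303; 2: 0.35383; 3: 0.571429; 4: 0.944537.
By total probability, P(0.1 < X < 11.2) = 0.125·0.459303 + 0.375·0.35383 + 0.25·0.571429 + 0.25·0.944537 = 0.569091.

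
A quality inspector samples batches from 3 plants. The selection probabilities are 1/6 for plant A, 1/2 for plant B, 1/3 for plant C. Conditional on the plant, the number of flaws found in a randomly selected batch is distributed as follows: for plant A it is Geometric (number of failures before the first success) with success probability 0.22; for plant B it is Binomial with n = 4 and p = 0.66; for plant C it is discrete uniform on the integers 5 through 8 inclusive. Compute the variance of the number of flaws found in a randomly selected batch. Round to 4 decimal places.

6.5880

Per component, A: μ=3.54545, E[X²]=28.686; B: μ=2.64, E[X²]=7.8672; C: μ=6.5, E[X²]=43.5.
E[X] = 0.166667·3.54545 + 0.5·2.64 + 0.333333·6.5 = 4.07758.
E[X²] = 0.166667·28.686 + 0.5·7.8672 + 0.333333·43.5 = 23.2146.
Var(X) = E[X²] − (E[X])² = 23.2146 − 16.6266 = 6.58797.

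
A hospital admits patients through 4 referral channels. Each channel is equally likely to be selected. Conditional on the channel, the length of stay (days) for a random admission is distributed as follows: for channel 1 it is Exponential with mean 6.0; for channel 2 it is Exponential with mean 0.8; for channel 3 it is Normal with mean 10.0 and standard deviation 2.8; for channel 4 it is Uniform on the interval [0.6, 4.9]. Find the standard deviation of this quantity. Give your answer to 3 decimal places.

Per component, 1: μ=6, E[X²]=72; 2: μ=0.8, E[X²]=1.28; 3: μ=10, E[X²]=107.84; 4: μ=2.75, E[X²]=9.10333.
E[X] = 0.25·6 + 0.25·0.8 + 0.25·10 + 0.25·2.75 = 4.8875.
E[X²] = 0.25·72 + 0.25·1.28 + 0.25·107.84 + 0.25·9.10333 = 47.5558.
Var(X) = E[X²] − (E[X])² = 47.5558 − 23.8877 = 23.6682.
SD(X) = √23.6682 = 4.865.

4.865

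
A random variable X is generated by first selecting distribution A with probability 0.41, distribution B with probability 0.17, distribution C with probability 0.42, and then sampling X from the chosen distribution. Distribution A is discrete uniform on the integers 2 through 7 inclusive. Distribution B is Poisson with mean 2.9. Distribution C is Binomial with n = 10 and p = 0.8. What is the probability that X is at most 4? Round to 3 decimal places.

Conditional on each component, P(X ≤ 4): A: 0.5; B: 0.831777; C: 0.00636938.
By total probability, P(X ≤ 4) = 0.41·0.5 + 0.17·0.831777 + 0.42·0.00636938 = 0.349077.

0.349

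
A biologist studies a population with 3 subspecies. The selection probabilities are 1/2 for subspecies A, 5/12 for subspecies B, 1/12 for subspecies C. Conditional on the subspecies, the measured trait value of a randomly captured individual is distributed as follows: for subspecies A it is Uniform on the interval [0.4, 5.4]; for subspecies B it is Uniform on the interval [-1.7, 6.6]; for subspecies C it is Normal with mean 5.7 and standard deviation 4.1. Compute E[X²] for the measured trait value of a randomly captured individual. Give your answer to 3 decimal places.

For each component E[X²] = Var + (mean)², giving A: 10.4933; B: 11.7433; C: 49.3.
Overall E[X²] = 0.5·10.4933 + 0.416667·11.7433 + 0.0833333·49.3 = 14.2481.

14.248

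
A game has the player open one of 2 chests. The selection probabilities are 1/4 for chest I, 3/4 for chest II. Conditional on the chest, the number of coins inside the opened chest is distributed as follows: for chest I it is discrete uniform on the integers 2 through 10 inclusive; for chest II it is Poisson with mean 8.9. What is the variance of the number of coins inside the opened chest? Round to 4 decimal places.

9.9185

Per component, I: μ=6, E[X²]=42.6667; II: μ=8.9, E[X²]=88.11.
E[X] = 0.25·6 + 0.75·8.9 = 8.175.
E[X²] = 0.25·42.6667 + 0.75·88.11 = 76.7492.
Var(X) = E[X²] − (E[X])² = 76.7492 − 66.8306 = 9.91854.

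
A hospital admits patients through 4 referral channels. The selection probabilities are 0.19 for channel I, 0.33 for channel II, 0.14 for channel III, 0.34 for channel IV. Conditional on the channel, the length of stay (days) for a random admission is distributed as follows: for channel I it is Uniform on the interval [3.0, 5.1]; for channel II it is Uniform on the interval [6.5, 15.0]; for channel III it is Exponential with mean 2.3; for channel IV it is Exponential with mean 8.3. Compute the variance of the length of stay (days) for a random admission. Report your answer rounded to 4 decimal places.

Per component, I: μ=4.05, E[X²]=16.77; II: μ=10.75, E[X²]=121.583; III: μ=2.3, E[X²]=10.58; IV: μ=8.3, E[X²]=137.78.
E[X] = 0.19·4.05 + 0.33·10.75 + 0.14·2.3 + 0.34·8.3 = 7.461.
E[X²] = 0.19·16.77 + 0.33·121.583 + 0.14·10.58 + 0.34·137.78 = 91.6352.
Var(X) = E[X²] − (E[X])² = 91.6352 − 55.6665 = 35.9687.

35.9687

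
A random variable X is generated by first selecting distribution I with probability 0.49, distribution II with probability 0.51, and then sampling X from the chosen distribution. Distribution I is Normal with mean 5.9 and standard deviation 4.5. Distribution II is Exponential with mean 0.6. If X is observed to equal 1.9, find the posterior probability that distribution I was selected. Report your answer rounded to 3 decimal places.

0.450

Likelihoods f(1.9 | ·): I: 0.0597206; II: 0.0702397.
Posterior ∝ prior × likelihood. Numerator for I: 0.49·0.0597206 = 0.0292631.
Normalizing constant: 0.49·0.0597206 + 0.51·0.0702397 = 0.0650854.
P(I | observation) = 0.0292631 / 0.0650854 = 0.449611.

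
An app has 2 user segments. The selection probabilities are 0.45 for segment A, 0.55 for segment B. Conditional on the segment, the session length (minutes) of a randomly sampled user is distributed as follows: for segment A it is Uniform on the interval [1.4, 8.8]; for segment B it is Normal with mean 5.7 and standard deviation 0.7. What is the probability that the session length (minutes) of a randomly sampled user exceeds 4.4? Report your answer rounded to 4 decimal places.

0.8002

Conditional on each segment, P(X > 4.4): A: 0.594595; B: 0.968355.
By total probability, P(X > 4.4) = 0.45·0.594595 + 0.55·0.968355 = 0.800163.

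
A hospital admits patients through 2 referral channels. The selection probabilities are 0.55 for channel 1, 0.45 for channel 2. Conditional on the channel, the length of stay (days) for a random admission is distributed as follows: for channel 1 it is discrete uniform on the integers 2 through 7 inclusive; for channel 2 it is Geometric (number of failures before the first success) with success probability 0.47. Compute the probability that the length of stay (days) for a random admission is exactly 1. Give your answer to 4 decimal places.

0.1121

Conditional on each channel, P(X = 1): 1: 0; 2: 0.2491.
By total probability, P(X = 1) = 0.55·0 + 0.45·0.2491 = 0.112095.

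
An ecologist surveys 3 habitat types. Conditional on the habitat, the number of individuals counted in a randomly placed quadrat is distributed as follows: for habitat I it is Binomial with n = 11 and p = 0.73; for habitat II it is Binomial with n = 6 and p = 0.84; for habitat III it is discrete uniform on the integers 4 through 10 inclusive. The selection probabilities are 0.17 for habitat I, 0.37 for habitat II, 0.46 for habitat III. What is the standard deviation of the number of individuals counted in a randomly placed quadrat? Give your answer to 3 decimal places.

Per component, I: μ=8.03, E[X²]=66.649; II: μ=5.04, E[X²]=26.208; III: μ=7, E[X²]=53.
E[X] = 0.17·8.03 + 0.37·5.04 + 0.46·7 = 6.4499.
E[X²] = 0.17·66.649 + 0.37·26.208 + 0.46·53 = 45.4073.
Var(X) = E[X²] − (E[X])² = 45.4073 − 41.6012 = 3.80608.
SD(X) = √3.80608 = 1.95092.

1.951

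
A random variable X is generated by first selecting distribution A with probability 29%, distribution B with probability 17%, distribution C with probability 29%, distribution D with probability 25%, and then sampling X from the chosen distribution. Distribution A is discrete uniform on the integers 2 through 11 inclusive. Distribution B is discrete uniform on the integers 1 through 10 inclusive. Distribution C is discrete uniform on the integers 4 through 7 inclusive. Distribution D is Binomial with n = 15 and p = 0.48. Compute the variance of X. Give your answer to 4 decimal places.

Per component, A: μ=6.5, E[X²]=50.5; B: μ=5.5, E[X²]=38.5; C: μ=5.5, E[X²]=31.5; D: μ=7.2, E[X²]=55.584.
E[X] = 0.29·6.5 + 0.17·5.5 + 0.29·5.5 + 0.25·7.2 = 6.215.
E[X²] = 0.29·50.5 + 0.17·38.5 + 0.29·31.5 + 0.25·55.584 = 44.221.
Var(X) = E[X²] − (E[X])² = 44.221 − 38.6262 = 5.59477.

5.5948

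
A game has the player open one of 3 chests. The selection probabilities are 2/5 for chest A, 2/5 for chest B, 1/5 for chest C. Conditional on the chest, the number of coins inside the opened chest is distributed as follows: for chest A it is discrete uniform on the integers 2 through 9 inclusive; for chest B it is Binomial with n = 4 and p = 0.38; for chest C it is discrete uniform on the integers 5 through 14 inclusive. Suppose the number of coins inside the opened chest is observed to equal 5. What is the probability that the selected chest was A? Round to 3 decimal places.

0.714

Likelihoods P(X=5 | ·): A: 0.125; B: 0; C: 0.1.
Posterior ∝ prior × likelihood. Numerator for A: 0.4·0.125 = 0.05.
Normalizing constant: 0.4·0.125 + 0.4·0 + 0.2·0.1 = 0.07.
P(A | observation) = 0.05 / 0.07 = 0.714286.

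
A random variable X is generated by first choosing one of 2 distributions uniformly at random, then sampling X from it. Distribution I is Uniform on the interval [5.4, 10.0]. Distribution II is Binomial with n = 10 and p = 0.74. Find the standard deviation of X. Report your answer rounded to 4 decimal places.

Per component, I: μ=7.7, E[X²]=61.0533; II: μ=7.4, E[X²]=56.684.
E[X] = 0.5·7.7 + 0.5·7.4 = 7.55.
E[X²] = 0.5·61.0533 + 0.5·56.684 = 58.8687.
Var(X) = E[X²] − (E[X])² = 58.8687 − 57.0025 = 1.86617.
SD(X) = √1.86617 = 1.36608.

1.3661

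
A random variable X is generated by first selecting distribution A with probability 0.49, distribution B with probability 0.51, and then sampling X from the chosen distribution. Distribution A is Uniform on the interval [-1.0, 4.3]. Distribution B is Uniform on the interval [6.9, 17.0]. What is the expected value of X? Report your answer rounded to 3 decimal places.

Component means — A: 1.65; B: 11.95.
E[X] = 0.49·1.65 + 0.51·11.95 = 6.903.

6.903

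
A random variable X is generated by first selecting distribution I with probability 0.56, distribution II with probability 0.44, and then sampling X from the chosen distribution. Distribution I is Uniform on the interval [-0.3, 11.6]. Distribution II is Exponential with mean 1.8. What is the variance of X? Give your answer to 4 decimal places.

11.6863

Per component, I: μ=5.65, E[X²]=43.7233; II: μ=1.8, E[X²]=6.48.
E[X] = 0.56·5.65 + 0.44·1.8 = 3.956.
E[X²] = 0.56·43.7233 + 0.44·6.48 = 27.3363.
Var(X) = E[X²] − (E[X])² = 27.3363 − 15.6499 = 11.6863.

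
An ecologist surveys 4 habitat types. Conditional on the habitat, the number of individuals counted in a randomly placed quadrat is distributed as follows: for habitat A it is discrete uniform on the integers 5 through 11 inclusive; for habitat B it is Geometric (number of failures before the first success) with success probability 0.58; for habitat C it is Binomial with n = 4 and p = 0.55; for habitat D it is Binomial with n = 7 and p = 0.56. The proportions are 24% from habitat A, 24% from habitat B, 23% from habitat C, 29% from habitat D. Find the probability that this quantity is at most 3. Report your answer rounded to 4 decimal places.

Conditional on each habitat, P(X ≤ 3): A: 0; B: 0.968883; C: 0.908494; D: 0.370624.
By total probability, P(X ≤ 3) = 0.24·0 + 0.24·0.968883 + 0.23·0.908494 + 0.29·0.370624 = 0.548966.

0.5490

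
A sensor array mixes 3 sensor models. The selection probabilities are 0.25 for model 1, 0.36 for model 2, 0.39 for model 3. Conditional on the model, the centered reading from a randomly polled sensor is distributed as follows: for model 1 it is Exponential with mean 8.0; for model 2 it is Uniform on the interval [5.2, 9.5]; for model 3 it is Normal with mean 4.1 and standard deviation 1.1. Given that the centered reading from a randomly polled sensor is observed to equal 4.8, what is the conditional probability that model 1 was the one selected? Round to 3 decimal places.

Likelihoods f(4.8 | ·): 1: 0.0686015; 2: 0; 3: 0.296198.
Posterior ∝ prior × likelihood. Numerator for 1: 0.25·0.0686015 = 0.0171504.
Normalizing constant: 0.25·0.0686015 + 0.36·0 + 0.39·0.296198 = 0.132667.
P(1 | observation) = 0.0171504 / 0.132667 = 0.129273.

0.129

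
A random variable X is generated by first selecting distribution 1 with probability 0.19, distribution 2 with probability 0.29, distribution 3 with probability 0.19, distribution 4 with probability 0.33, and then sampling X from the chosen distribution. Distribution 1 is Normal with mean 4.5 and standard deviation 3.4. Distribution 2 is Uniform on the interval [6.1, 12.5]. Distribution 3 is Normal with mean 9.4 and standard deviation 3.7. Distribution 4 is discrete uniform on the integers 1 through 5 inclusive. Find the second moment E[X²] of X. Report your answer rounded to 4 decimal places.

55.1354

For each component E[X²] = Var + (mean)², giving 1: 31.81; 2: 89.9033; 3: 102.05; 4: 11.
Overall E[X²] = 0.19·31.81 + 0.29·89.9033 + 0.19·102.05 + 0.33·11 = 55.1354.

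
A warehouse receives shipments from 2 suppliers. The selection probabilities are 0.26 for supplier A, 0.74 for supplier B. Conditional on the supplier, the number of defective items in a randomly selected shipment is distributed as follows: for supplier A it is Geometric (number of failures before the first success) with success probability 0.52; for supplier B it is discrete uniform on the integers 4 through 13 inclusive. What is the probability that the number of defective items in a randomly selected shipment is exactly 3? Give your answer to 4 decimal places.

Conditional on each supplier, P(X = 3): A: 0.0575078; B: 0.
By total probability, P(X = 3) = 0.26·0.0575078 + 0.74·0 = 0.014952.

0.0150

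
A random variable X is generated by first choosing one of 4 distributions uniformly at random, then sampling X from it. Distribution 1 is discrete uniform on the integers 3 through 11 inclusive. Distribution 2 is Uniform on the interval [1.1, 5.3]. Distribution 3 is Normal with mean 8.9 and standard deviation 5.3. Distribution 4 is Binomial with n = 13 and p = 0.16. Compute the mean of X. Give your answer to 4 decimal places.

Component means — 1: 7; 2: 3.2; 3: 8.9; 4: 2.08.
E[X] = 0.25·7 + 0.25·3.2 + 0.25·8.9 + 0.25·2.08 = 5.295.

5.2950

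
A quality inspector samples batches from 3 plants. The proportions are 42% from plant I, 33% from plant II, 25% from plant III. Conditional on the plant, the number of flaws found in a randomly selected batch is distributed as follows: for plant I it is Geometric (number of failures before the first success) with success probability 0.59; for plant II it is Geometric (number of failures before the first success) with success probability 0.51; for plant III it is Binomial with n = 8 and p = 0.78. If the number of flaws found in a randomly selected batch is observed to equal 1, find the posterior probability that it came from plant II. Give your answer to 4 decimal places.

Likelihoods P(X=1 | ·): I: 0.2419; II: 0.2499; III: 0.000155648.
Posterior ∝ prior × likelihood. Numerator for II: 0.33·0.2499 = 0.082467.
Normalizing constant: 0.42·0.2419 + 0.33·0.2499 + 0.25·0.000155648 = 0.184104.
P(II | observation) = 0.082467 / 0.184104 = 0.447937.

0.4479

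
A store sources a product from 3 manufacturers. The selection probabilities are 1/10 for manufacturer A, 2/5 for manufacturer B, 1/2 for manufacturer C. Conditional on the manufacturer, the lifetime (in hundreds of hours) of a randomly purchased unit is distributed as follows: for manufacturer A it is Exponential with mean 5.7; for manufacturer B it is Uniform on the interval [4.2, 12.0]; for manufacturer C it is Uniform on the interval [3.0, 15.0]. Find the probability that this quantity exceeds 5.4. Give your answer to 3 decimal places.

Conditional on each manufacturer, P(X > 5.4): A: 0.38776; B: 0.846154; C: 0.8.
By total probability, P(X > 5.4) = 0.1·0.38776 + 0.4·0.846154 + 0.5·0.8 = 0.777238.

0.777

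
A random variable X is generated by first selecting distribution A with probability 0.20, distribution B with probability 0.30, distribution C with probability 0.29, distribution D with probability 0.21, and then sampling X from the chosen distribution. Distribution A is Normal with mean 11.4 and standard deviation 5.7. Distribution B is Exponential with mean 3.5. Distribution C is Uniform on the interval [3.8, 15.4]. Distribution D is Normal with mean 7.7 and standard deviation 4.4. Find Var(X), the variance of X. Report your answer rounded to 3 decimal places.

26.566

Per component, A: μ=11.4, E[X²]=162.45; B: μ=3.5, E[X²]=24.5; C: μ=9.6, E[X²]=103.373; D: μ=7.7, E[X²]=78.65.
E[X] = 0.2·11.4 + 0.3·3.5 + 0.29·9.6 + 0.21·7.7 = 7.731.
E[X²] = 0.2·162.45 + 0.3·24.5 + 0.29·103.373 + 0.21·78.65 = 86.3348.
Var(X) = E[X²] − (E[X])² = 86.3348 − 59.7684 = 26.5664.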